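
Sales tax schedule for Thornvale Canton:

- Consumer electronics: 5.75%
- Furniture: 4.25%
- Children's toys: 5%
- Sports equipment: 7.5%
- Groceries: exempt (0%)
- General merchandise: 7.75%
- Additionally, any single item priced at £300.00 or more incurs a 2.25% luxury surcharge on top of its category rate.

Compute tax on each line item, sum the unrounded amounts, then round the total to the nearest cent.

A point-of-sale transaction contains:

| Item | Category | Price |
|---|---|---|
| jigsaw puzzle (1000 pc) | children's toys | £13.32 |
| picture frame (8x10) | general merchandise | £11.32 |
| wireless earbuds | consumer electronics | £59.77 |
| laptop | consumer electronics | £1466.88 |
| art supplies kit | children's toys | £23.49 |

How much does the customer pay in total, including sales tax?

£1698.28

Jigsaw puzzle (1000 pc) £13.32: children's toys → 5% → £0.666
Picture frame (8x10) £11.32: general merchandise → 7.75% → £0.8773
Wireless earbuds £59.77: consumer electronics → 5.75% → £3.436775
Laptop £1466.88: consumer electronics → 5.75% + 2.25% surcharge = 8% → £117.3504
Art supplies kit £23.49: children's toys → 5% → £1.1745
Subtotal = £1574.78; unrounded tax = £123.504975 → £123.50; total due = £1698.28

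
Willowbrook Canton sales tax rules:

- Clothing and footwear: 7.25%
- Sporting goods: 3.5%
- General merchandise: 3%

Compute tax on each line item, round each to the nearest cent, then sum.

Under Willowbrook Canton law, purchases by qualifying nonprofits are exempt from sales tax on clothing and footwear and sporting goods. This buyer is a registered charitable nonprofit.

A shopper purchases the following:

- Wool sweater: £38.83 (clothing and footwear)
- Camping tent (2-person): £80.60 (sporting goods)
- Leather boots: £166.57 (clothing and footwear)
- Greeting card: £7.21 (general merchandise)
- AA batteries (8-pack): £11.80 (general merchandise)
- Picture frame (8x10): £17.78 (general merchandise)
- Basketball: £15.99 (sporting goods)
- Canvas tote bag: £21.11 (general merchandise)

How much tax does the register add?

£1.73

Wool sweater £38.83: clothing and footwear, buyer-exempt → 0% → £0.00
Camping tent (2-person) £80.60: sporting goods, buyer-exempt → 0% → £0.00
Leather boots £166.57: clothing and footwear, buyer-exempt → 0% → £0.00
Greeting card £7.21: general merchandise → 3% → £0.22
AA batteries (8-pack) £11.80: general merchandise → 3% → £0.35
Picture frame (8x10) £17.78: general merchandise → 3% → £0.53
Basketball £15.99: sporting goods, buyer-exempt → 0% → £0.00
Canvas tote bag £21.11: general merchandise → 3% → £0.63
Total tax = £0.22 + £0.35 + £0.53 + £0.63 = £1.73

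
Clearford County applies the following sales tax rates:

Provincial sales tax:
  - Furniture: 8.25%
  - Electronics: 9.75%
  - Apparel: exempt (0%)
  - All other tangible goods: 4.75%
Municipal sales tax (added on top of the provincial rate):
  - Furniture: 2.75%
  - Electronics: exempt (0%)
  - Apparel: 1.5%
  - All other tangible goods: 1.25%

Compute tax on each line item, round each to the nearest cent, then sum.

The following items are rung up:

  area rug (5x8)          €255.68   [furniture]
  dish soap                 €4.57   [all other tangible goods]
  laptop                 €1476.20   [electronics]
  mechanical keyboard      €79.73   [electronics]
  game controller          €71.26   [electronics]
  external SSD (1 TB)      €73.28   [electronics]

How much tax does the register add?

Area rug (5x8) €255.68: furniture → 8.25% + 2.75% municipal = 11% → €28.12
Dish soap €4.57: all other tangible goods → 4.75% + 1.25% municipal = 6% → €0.27
Laptop €1476.20: electronics → 9.75% + 0% municipal = 9.75% → €143.93
Mechanical keyboard €79.73: electronics → 9.75% + 0% municipal = 9.75% → €7.77
Game controller €71.26: electronics → 9.75% + 0% municipal = 9.75% → €6.95
External SSD (1 TB) €73.28: electronics → 9.75% + 0% municipal = 9.75% → €7.14
Total tax = €28.12 + €0.27 + €143.93 + €7.77 + €6.95 + €7.14 = €194.18

€194.18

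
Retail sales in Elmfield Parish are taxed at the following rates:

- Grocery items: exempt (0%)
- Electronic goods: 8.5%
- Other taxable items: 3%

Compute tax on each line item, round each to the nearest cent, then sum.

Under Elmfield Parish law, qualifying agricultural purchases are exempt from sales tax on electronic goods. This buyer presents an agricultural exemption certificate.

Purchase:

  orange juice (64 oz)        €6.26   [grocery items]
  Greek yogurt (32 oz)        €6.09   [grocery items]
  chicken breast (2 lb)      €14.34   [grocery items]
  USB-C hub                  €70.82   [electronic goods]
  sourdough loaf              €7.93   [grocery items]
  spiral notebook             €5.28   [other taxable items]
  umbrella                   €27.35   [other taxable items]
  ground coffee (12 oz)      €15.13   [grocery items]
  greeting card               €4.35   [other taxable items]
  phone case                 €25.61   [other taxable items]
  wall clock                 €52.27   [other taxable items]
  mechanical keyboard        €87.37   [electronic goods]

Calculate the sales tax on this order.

Orange juice (64 oz) €6.26: grocery items → 0% → €0.00
Greek yogurt (32 oz) €6.09: grocery items → 0% → €0.00
Chicken breast (2 lb) €14.34: grocery items → 0% → €0.00
USB-C hub €70.82: electronic goods, buyer-exempt → 0% → €0.00
Sourdough loaf €7.93: grocery items → 0% → €0.00
Spiral notebook €5.28: other taxable items → 3% → €0.16
Umbrella €27.35: other taxable items → 3% → €0.82
Ground coffee (12 oz) €15.13: grocery items → 0% → €0.00
Greeting card €4.35: other taxable items → 3% → €0.13
Phone case €25.61: other taxable items → 3% → €0.77
Wall clock €52.27: other taxable items → 3% → €1.57
Mechanical keyboard €87.37: electronic goods, buyer-exempt → 0% → €0.00
Total tax = €0.16 + €0.82 + €0.13 + €0.77 + €1.57 = €3.45

€3.45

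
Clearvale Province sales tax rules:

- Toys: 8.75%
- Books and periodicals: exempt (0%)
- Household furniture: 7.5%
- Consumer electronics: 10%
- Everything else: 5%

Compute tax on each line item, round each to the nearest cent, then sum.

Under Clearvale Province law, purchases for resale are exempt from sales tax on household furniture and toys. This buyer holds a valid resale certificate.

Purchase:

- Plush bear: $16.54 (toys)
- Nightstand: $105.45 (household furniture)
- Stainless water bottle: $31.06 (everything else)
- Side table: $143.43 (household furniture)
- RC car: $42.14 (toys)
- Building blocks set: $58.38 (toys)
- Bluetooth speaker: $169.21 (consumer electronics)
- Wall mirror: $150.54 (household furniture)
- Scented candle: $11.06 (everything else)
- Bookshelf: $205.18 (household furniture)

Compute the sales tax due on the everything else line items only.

Stainless water bottle $31.06: everything else → 5% → $1.55
Scented candle $11.06: everything else → 5% → $0.55
Tax on everything else = $1.55 + $0.55 = $2.10

$2.10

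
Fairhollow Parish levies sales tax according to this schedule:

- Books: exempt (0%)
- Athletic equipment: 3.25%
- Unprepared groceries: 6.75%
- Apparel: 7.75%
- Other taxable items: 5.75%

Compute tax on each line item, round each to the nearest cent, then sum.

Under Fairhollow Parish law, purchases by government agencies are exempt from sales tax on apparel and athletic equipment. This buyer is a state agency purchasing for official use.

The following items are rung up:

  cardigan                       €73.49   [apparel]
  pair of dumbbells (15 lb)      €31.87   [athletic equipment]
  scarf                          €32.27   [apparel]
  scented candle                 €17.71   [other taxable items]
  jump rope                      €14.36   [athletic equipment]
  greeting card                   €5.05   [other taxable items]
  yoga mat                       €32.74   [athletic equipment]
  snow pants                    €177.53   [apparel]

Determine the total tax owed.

Cardigan €73.49: apparel, buyer-exempt → 0% → €0.00
Pair of dumbbells (15 lb) €31.87: athletic equipment, buyer-exempt → 0% → €0.00
Scarf €32.27: apparel, buyer-exempt → 0% → €0.00
Scented candle €17.71: other taxable items → 5.75% → €1.02
Jump rope €14.36: athletic equipment, buyer-exempt → 0% → €0.00
Greeting card €5.05: other taxable items → 5.75% → €0.29
Yoga mat €32.74: athletic equipment, buyer-exempt → 0% → €0.00
Snow pants €177.53: apparel, buyer-exempt → 0% → €0.00
Total tax = €1.02 + €0.29 = €1.31

€1.31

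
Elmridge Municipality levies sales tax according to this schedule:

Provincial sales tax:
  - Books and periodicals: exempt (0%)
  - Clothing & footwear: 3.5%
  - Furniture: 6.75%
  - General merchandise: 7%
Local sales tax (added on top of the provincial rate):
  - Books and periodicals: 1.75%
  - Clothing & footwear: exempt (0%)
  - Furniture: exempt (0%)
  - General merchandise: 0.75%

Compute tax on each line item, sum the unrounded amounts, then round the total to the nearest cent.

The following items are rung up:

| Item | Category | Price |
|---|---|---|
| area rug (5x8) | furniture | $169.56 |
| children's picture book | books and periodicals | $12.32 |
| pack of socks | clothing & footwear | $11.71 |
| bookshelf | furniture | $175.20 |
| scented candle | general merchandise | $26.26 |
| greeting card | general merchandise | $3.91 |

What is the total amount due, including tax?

$425.19

Area rug (5x8) $169.56: furniture → 6.75% + 0% local = 6.75% → $11.4453
Children's picture book $12.32: books and periodicals → 0% + 1.75% local = 1.75% → $0.2156
Pack of socks $11.71: clothing & footwear → 3.5% + 0% local = 3.5% → $0.40985
Bookshelf $175.20: furniture → 6.75% + 0% local = 6.75% → $11.826
Scented candle $26.26: general merchandise → 7% + 0.75% local = 7.75% → $2.03515
Greeting card $3.91: general merchandise → 7% + 0.75% local = 7.75% → $0.303025
Subtotal = $398.96; unrounded tax = $26.234925 → $26.23; total due = $425.19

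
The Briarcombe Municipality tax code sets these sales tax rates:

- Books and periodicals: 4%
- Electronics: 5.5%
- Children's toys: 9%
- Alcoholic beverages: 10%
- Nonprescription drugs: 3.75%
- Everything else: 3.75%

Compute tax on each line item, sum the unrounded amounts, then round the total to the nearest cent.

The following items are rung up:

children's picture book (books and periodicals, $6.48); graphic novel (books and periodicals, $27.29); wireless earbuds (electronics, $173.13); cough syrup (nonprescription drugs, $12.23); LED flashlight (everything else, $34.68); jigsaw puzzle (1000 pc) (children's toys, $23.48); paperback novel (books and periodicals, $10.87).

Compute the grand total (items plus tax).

$303.34

Children's picture book $6.48: books and periodicals → 4% → $0.2592
Graphic novel $27.29: books and periodicals → 4% → $1.0916
Wireless earbuds $173.13: electronics → 5.5% → $9.52215
Cough syrup $12.23: nonprescription drugs → 3.75% → $0.458625
LED flashlight $34.68: everything else → 3.75% → $1.3005
Jigsaw puzzle (1000 pc) $23.48: children's toys → 9% → $2.1132
Paperback novel $10.87: books and periodicals → 4% → $0.4348
Subtotal = $288.16; unrounded tax = $15.180075 → $15.18; total due = $303.34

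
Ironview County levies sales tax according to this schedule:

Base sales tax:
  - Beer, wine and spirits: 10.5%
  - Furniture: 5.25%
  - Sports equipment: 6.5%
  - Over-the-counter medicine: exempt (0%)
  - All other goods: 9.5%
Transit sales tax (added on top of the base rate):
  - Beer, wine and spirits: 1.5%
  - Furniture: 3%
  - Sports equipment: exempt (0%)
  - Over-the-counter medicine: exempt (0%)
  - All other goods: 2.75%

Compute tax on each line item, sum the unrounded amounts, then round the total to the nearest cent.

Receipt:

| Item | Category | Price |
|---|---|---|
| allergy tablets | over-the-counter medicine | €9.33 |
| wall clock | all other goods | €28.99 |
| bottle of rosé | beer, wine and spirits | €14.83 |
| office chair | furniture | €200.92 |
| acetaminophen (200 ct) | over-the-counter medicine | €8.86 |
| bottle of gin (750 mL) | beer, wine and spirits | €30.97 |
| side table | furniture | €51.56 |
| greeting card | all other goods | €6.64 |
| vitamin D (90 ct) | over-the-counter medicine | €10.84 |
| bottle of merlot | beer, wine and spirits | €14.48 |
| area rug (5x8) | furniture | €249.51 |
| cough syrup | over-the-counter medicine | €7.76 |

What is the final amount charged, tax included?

Allergy tablets €9.33: over-the-counter medicine → 0% + 0% transit = 0% → €0.00
Wall clock €28.99: all other goods → 9.5% + 2.75% transit = 12.25% → €3.551275
Bottle of rosé €14.83: beer, wine and spirits → 10.5% + 1.5% transit = 12% → €1.7796
Office chair €200.92: furniture → 5.25% + 3% transit = 8.25% → €16.5759
Acetaminophen (200 ct) €8.86: over-the-counter medicine → 0% + 0% transit = 0% → €0.00
Bottle of gin (750 mL) €30.97: beer, wine and spirits → 10.5% + 1.5% transit = 12% → €3.7164
Side table €51.56: furniture → 5.25% + 3% transit = 8.25% → €4.2537
Greeting card €6.64: all other goods → 9.5% + 2.75% transit = 12.25% → €0.8134
Vitamin D (90 ct) €10.84: over-the-counter medicine → 0% + 0% transit = 0% → €0.00
Bottle of merlot €14.48: beer, wine and spirits → 10.5% + 1.5% transit = 12% → €1.7376
Area rug (5x8) €249.51: furniture → 5.25% + 3% transit = 8.25% → €20.584575
Cough syrup €7.76: over-the-counter medicine → 0% + 0% transit = 0% → €0.00
Subtotal = €634.69; unrounded tax = €53.01245 → €53.01; total due = €687.70

€687.70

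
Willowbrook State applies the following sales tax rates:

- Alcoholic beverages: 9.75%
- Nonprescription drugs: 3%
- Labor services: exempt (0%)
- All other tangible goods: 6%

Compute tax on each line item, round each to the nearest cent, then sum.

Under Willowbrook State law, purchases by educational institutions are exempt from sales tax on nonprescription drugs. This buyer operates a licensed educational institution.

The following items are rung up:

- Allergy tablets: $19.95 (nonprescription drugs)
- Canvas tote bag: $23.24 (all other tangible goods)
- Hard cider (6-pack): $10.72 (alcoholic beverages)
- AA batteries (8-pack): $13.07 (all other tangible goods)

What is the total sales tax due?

Allergy tablets $19.95: nonprescription drugs, buyer-exempt → 0% → $0.00
Canvas tote bag $23.24: all other tangible goods → 6% → $1.39
Hard cider (6-pack) $10.72: alcoholic beverages → 9.75% → $1.05
AA batteries (8-pack) $13.07: all other tangible goods → 6% → $0.78
Total tax = $1.39 + $1.05 + $0.78 = $3.22

$3.22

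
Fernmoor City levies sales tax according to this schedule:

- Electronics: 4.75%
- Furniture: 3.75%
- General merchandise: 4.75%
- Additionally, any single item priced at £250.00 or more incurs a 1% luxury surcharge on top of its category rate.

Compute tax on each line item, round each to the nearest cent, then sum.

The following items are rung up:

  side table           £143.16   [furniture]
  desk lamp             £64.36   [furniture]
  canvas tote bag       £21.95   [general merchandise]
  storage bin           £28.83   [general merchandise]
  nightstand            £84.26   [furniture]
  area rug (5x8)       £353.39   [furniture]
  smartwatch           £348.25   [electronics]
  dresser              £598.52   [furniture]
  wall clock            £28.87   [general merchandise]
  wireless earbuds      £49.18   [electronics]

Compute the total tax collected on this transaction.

Side table £143.16: furniture → 3.75% → £5.37
Desk lamp £64.36: furniture → 3.75% → £2.41
Canvas tote bag £21.95: general merchandise → 4.75% → £1.04
Storage bin £28.83: general merchandise → 4.75% → £1.37
Nightstand £84.26: furniture → 3.75% → £3.16
Area rug (5x8) £353.39: furniture → 3.75% + 1% surcharge = 4.75% → £16.79
Smartwatch £348.25: electronics → 4.75% + 1% surcharge = 5.75% → £20.02
Dresser £598.52: furniture → 3.75% + 1% surcharge = 4.75% → £28.43
Wall clock £28.87: general merchandise → 4.75% → £1.37
Wireless earbuds £49.18: electronics → 4.75% → £2.34
Total tax = £5.37 + £2.41 + £1.04 + £1.37 + £3.16 + £16.79 + £20.02 + £28.43 + £1.37 + £2.34 = £82.30

£82.30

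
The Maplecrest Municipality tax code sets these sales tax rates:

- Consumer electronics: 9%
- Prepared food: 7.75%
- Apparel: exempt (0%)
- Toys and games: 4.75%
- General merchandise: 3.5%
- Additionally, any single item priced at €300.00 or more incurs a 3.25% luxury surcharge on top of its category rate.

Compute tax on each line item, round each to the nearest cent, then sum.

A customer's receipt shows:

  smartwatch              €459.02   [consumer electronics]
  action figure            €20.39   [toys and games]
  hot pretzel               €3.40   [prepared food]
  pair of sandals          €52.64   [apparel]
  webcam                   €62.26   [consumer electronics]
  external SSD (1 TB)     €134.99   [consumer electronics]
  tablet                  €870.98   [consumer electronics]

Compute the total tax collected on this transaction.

€181.91

Smartwatch €459.02: consumer electronics → 9% + 3.25% surcharge = 12.25% → €56.23
Action figure €20.39: toys and games → 4.75% → €0.97
Hot pretzel €3.40: prepared food → 7.75% → €0.26
Pair of sandals €52.64: apparel → 0% → €0.00
Webcam €62.26: consumer electronics → 9% → €5.60
External SSD (1 TB) €134.99: consumer electronics → 9% → €12.15
Tablet €870.98: consumer electronics → 9% + 3.25% surcharge = 12.25% → €106.70
Total tax = €56.23 + €0.97 + €0.26 + €5.60 + €12.15 + €106.70 = €181.91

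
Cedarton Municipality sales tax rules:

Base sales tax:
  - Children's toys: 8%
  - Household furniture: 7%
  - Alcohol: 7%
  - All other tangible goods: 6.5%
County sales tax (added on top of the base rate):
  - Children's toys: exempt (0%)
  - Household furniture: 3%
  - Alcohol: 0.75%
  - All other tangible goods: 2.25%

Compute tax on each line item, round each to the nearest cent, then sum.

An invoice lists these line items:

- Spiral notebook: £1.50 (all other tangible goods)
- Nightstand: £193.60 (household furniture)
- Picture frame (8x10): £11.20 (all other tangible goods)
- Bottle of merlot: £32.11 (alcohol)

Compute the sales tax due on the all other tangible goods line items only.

Spiral notebook £1.50: all other tangible goods → 6.5% + 2.25% county = 8.75% → £0.13
Picture frame (8x10) £11.20: all other tangible goods → 6.5% + 2.25% county = 8.75% → £0.98
Tax on all other tangible goods = £0.13 + £0.98 = £1.11

£1.11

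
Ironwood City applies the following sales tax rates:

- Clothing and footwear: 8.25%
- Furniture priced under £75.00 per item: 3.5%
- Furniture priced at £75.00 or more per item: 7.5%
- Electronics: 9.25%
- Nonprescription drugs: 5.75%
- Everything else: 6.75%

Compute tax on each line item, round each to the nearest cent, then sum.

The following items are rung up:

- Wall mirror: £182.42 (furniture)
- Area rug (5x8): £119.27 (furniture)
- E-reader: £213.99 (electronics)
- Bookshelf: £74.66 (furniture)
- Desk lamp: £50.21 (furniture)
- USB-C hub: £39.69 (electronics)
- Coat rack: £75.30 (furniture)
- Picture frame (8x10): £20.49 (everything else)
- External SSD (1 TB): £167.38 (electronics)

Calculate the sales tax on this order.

Wall mirror £182.42: furniture, £75.00 or more → 7.5% → £13.68
Area rug (5x8) £119.27: furniture, £75.00 or more → 7.5% → £8.95
E-reader £213.99: electronics → 9.25% → £19.79
Bookshelf £74.66: furniture, under £75.00 → 3.5% → £2.61
Desk lamp £50.21: furniture, under £75.00 → 3.5% → £1.76
USB-C hub £39.69: electronics → 9.25% → £3.67
Coat rack £75.30: furniture, £75.00 or more → 7.5% → £5.65
Picture frame (8x10) £20.49: everything else → 6.75% → £1.38
External SSD (1 TB) £167.38: electronics → 9.25% → £15.48
Total tax = £13.68 + £8.95 + £19.79 + £2.61 + £1.76 + £3.67 + £5.65 + £1.38 + £15.48 = £72.97

£72.97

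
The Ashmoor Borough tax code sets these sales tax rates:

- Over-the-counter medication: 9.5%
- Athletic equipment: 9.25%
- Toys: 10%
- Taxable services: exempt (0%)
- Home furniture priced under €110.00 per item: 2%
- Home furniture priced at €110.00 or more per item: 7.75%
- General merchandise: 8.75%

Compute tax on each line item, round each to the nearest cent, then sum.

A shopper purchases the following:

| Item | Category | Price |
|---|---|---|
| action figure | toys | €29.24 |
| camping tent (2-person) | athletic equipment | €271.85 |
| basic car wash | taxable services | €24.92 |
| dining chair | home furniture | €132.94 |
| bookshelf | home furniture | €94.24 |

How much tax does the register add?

Action figure €29.24: toys → 10% → €2.92
Camping tent (2-person) €271.85: athletic equipment → 9.25% → €25.15
Basic car wash €24.92: taxable services → 0% → €0.00
Dining chair €132.94: home furniture, €110.00 or more → 7.75% → €10.30
Bookshelf €94.24: home furniture, under €110.00 → 2% → €1.88
Total tax = €2.92 + €25.15 + €10.30 + €1.88 = €40.25

€40.25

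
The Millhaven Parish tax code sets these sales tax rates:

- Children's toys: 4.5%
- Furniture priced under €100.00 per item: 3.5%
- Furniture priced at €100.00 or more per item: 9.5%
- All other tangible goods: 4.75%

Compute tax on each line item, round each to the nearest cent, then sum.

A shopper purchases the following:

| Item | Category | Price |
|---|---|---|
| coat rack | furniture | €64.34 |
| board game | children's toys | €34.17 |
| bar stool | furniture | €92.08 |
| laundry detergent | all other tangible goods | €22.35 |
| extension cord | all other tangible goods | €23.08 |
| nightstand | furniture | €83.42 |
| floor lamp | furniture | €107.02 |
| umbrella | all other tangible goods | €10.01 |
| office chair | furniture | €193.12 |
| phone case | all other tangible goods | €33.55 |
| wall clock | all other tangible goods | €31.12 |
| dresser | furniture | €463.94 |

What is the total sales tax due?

€88.23

Coat rack €64.34: furniture, under €100.00 → 3.5% → €2.25
Board game €34.17: children's toys → 4.5% → €1.54
Bar stool €92.08: furniture, under €100.00 → 3.5% → €3.22
Laundry detergent €22.35: all other tangible goods → 4.75% → €1.06
Extension cord €23.08: all other tangible goods → 4.75% → €1.10
Nightstand €83.42: furniture, under €100.00 → 3.5% → €2.92
Floor lamp €107.02: furniture, €100.00 or more → 9.5% → €10.17
Umbrella €10.01: all other tangible goods → 4.75% → €0.48
Office chair €193.12: furniture, €100.00 or more → 9.5% → €18.35
Phone case €33.55: all other tangible goods → 4.75% → €1.59
Wall clock €31.12: all other tangible goods → 4.75% → €1.48
Dresser €463.94: furniture, €100.00 or more → 9.5% → €44.07
Total tax = €2.25 + €1.54 + €3.22 + €1.06 + €1.10 + €2.92 + €10.17 + €0.48 + €18.35 + €1.59 + €1.48 + €44.07 = €88.23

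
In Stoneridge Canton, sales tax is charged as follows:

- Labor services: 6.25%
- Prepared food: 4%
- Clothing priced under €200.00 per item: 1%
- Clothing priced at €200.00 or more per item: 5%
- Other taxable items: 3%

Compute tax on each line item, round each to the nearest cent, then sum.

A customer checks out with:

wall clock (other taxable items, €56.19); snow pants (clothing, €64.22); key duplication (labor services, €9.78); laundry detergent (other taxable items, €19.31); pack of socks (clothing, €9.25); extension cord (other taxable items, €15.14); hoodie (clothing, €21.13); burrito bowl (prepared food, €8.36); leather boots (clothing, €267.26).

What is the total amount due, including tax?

€488.60

Wall clock €56.19: other taxable items → 3% → €1.69
Snow pants €64.22: clothing, under €200.00 → 1% → €0.64
Key duplication €9.78: labor services → 6.25% → €0.61
Laundry detergent €19.31: other taxable items → 3% → €0.58
Pack of socks €9.25: clothing, under €200.00 → 1% → €0.09
Extension cord €15.14: other taxable items → 3% → €0.45
Hoodie €21.13: clothing, under €200.00 → 1% → €0.21
Burrito bowl €8.36: prepared food → 4% → €0.33
Leather boots €267.26: clothing, €200.00 or more → 5% → €13.36
Subtotal = €470.64; tax = €17.96; total due = €488.60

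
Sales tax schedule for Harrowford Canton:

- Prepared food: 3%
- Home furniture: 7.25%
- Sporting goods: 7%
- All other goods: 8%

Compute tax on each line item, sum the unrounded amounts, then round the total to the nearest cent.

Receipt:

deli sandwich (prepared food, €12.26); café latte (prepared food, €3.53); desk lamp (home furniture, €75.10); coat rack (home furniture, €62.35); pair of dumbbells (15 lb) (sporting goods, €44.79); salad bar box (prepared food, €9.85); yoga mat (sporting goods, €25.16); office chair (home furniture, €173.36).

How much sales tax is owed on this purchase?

Deli sandwich €12.26: prepared food → 3% → €0.3678
Café latte €3.53: prepared food → 3% → €0.1059
Desk lamp €75.10: home furniture → 7.25% → €5.44475
Coat rack €62.35: home furniture → 7.25% → €4.520375
Pair of dumbbells (15 lb) €44.79: sporting goods → 7% → €3.1353
Salad bar box €9.85: prepared food → 3% → €0.2955
Yoga mat €25.16: sporting goods → 7% → €1.7612
Office chair €173.36: home furniture → 7.25% → €12.5686
Unrounded tax sum = €28.199425 → €28.20

€28.20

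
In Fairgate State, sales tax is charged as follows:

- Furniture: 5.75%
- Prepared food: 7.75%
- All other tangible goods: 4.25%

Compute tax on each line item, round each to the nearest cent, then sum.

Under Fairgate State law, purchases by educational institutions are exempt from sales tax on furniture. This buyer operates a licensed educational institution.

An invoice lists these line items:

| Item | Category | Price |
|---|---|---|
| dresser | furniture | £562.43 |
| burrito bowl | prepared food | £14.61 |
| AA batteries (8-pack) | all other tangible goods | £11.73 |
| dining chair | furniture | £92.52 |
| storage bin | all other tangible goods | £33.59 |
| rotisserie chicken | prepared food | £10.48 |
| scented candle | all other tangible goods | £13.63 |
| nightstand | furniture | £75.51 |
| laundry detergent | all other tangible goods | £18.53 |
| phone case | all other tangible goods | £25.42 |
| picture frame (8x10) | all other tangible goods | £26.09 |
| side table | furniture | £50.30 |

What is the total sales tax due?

£7.43

Dresser £562.43: furniture, buyer-exempt → 0% → £0.00
Burrito bowl £14.61: prepared food → 7.75% → £1.13
AA batteries (8-pack) £11.73: all other tangible goods → 4.25% → £0.50
Dining chair £92.52: furniture, buyer-exempt → 0% → £0.00
Storage bin £33.59: all other tangible goods → 4.25% → £1.43
Rotisserie chicken £10.48: prepared food → 7.75% → £0.81
Scented candle £13.63: all other tangible goods → 4.25% → £0.58
Nightstand £75.51: furniture, buyer-exempt → 0% → £0.00
Laundry detergent £18.53: all other tangible goods → 4.25% → £0.79
Phone case £25.42: all other tangible goods → 4.25% → £1.08
Picture frame (8x10) £26.09: all other tangible goods → 4.25% → £1.11
Side table £50.30: furniture, buyer-exempt → 0% → £0.00
Total tax = £1.13 + £0.50 + £1.43 + £0.81 + £0.58 + £0.79 + £1.08 + £1.11 = £7.43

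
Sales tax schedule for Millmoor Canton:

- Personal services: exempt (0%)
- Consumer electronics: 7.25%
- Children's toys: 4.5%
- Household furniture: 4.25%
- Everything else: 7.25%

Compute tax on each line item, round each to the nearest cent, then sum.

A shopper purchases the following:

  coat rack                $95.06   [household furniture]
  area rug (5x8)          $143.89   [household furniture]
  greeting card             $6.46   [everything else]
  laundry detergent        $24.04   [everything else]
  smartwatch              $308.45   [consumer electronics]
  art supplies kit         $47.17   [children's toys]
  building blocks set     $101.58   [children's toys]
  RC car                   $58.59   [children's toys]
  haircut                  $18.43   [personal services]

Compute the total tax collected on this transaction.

$44.06

Coat rack $95.06: household furniture → 4.25% → $4.04
Area rug (5x8) $143.89: household furniture → 4.25% → $6.12
Greeting card $6.46: everything else → 7.25% → $0.47
Laundry detergent $24.04: everything else → 7.25% → $1.74
Smartwatch $308.45: consumer electronics → 7.25% → $22.36
Art supplies kit $47.17: children's toys → 4.5% → $2.12
Building blocks set $101.58: children's toys → 4.5% → $4.57
RC car $58.59: children's toys → 4.5% → $2.64
Haircut $18.43: personal services → 0% → $0.00
Total tax = $4.04 + $6.12 + $0.47 + $1.74 + $22.36 + $2.12 + $4.57 + $2.64 = $44.06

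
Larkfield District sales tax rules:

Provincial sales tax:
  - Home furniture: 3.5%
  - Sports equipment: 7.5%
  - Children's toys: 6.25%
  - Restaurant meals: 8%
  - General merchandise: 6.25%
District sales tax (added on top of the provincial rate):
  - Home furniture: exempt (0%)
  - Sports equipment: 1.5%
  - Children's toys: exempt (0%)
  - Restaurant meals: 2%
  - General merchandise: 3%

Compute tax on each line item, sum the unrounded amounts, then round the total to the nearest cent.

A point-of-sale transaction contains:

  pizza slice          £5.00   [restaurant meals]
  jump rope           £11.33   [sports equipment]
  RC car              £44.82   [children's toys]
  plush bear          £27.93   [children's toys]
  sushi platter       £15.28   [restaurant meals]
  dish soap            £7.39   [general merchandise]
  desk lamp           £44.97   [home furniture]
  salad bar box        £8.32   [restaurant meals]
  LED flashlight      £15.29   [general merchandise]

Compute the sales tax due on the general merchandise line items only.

Dish soap £7.39: general merchandise → 6.25% + 3% district = 9.25% → £0.683575
LED flashlight £15.29: general merchandise → 6.25% + 3% district = 9.25% → £1.414325
Tax on general merchandise: unrounded sum = £2.0979 → £2.10

£2.10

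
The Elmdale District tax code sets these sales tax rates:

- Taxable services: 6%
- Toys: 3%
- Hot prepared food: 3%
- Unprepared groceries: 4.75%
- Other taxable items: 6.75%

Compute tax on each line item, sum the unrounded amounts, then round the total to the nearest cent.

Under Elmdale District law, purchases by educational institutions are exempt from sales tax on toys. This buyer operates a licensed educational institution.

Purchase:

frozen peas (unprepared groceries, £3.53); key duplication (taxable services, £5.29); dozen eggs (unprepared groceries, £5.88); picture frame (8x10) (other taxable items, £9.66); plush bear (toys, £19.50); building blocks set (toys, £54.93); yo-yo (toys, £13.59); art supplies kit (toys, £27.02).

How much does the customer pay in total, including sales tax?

Frozen peas £3.53: unprepared groceries → 4.75% → £0.167675
Key duplication £5.29: taxable services → 6% → £0.3174
Dozen eggs £5.88: unprepared groceries → 4.75% → £0.2793
Picture frame (8x10) £9.66: other taxable items → 6.75% → £0.65205
Plush bear £19.50: toys, buyer-exempt → 0% → £0.00
Building blocks set £54.93: toys, buyer-exempt → 0% → £0.00
Yo-yo £13.59: toys, buyer-exempt → 0% → £0.00
Art supplies kit £27.02: toys, buyer-exempt → 0% → £0.00
Subtotal = £139.40; unrounded tax = £1.416425 → £1.42; total due = £140.82

£140.82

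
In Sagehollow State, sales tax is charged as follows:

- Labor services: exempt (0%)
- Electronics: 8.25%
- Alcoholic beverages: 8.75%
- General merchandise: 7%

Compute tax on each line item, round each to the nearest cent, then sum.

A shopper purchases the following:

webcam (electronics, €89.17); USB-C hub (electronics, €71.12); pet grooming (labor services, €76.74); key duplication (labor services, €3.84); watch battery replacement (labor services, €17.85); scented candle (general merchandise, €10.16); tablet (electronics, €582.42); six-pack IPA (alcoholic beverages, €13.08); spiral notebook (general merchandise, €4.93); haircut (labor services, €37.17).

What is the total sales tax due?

Webcam €89.17: electronics → 8.25% → €7.36
USB-C hub €71.12: electronics → 8.25% → €5.87
Pet grooming €76.74: labor services → 0% → €0.00
Key duplication €3.84: labor services → 0% → €0.00
Watch battery replacement €17.85: labor services → 0% → €0.00
Scented candle €10.16: general merchandise → 7% → €0.71
Tablet €582.42: electronics → 8.25% → €48.05
Six-pack IPA €13.08: alcoholic beverages → 8.75% → €1.14
Spiral notebook €4.93: general merchandise → 7% → €0.35
Haircut €37.17: labor services → 0% → €0.00
Total tax = €7.36 + €5.87 + €0.71 + €48.05 + €1.14 + €0.35 = €63.48

€63.48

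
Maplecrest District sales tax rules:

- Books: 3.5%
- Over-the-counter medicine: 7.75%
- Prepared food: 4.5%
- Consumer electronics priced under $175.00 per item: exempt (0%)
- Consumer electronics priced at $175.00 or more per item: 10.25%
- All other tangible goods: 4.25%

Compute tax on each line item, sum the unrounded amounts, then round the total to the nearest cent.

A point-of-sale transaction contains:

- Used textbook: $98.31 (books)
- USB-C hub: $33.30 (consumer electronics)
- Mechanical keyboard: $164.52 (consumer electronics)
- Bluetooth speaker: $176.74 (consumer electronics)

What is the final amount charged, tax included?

Used textbook $98.31: books → 3.5% → $3.44085
USB-C hub $33.30: consumer electronics, under $175.00 → 0% → $0.00
Mechanical keyboard $164.52: consumer electronics, under $175.00 → 0% → $0.00
Bluetooth speaker $176.74: consumer electronics, $175.00 or more → 10.25% → $18.11585
Subtotal = $472.87; unrounded tax = $21.5567 → $21.56; total due = $494.43

$494.43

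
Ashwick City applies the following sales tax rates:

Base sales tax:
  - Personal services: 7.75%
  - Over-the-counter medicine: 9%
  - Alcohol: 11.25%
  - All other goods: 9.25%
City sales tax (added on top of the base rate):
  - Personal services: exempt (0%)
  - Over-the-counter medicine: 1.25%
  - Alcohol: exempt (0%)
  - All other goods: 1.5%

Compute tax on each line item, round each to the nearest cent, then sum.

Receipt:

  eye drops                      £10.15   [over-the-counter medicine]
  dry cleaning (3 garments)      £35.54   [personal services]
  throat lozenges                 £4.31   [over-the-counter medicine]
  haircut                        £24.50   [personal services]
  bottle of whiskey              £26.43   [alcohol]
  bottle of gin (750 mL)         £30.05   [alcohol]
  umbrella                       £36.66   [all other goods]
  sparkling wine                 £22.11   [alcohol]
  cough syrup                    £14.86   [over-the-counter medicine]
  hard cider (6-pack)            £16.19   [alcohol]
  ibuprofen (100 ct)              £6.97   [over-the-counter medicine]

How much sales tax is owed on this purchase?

Eye drops £10.15: over-the-counter medicine → 9% + 1.25% city = 10.25% → £1.04
Dry cleaning (3 garments) £35.54: personal services → 7.75% + 0% city = 7.75% → £2.75
Throat lozenges £4.31: over-the-counter medicine → 9% + 1.25% city = 10.25% → £0.44
Haircut £24.50: personal services → 7.75% + 0% city = 7.75% → £1.90
Bottle of whiskey £26.43: alcohol → 11.25% + 0% city = 11.25% → £2.97
Bottle of gin (750 mL) £30.05: alcohol → 11.25% + 0% city = 11.25% → £3.38
Umbrella £36.66: all other goods → 9.25% + 1.5% city = 10.75% → £3.94
Sparkling wine £22.11: alcohol → 11.25% + 0% city = 11.25% → £2.49
Cough syrup £14.86: over-the-counter medicine → 9% + 1.25% city = 10.25% → £1.52
Hard cider (6-pack) £16.19: alcohol → 11.25% + 0% city = 11.25% → £1.82
Ibuprofen (100 ct) £6.97: over-the-counter medicine → 9% + 1.25% city = 10.25% → £0.71
Total tax = £1.04 + £2.75 + £0.44 + £1.90 + £2.97 + £3.38 + £3.94 + £2.49 + £1.52 + £1.82 + £0.71 = £22.96

£22.96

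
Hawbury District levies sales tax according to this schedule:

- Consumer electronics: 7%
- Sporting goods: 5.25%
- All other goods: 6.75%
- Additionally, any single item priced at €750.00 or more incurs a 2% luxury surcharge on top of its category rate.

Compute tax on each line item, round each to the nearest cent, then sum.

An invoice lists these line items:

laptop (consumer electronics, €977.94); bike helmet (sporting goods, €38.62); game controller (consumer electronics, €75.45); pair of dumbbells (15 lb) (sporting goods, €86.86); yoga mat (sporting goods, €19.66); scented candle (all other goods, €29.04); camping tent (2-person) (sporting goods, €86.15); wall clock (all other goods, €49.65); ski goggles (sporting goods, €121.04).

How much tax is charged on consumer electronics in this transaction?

Laptop €977.94: consumer electronics → 7% + 2% surcharge = 9% → €88.01
Game controller €75.45: consumer electronics → 7% → €5.28
Tax on consumer electronics = €88.01 + €5.28 = €93.29

€93.29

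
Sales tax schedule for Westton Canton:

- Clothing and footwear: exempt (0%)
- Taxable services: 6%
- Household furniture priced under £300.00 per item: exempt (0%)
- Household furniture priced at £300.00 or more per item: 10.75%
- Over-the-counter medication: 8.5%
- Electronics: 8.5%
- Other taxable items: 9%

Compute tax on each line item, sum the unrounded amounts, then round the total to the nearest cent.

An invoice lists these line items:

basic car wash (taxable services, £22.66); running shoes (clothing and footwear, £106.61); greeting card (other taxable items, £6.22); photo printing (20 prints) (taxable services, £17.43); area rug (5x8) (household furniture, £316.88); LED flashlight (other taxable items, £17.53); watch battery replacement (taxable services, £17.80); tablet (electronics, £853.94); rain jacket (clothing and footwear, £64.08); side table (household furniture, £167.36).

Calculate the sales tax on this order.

Basic car wash £22.66: taxable services → 6% → £1.3596
Running shoes £106.61: clothing and footwear → 0% → £0.00
Greeting card £6.22: other taxable items → 9% → £0.5598
Photo printing (20 prints) £17.43: taxable services → 6% → £1.0458
Area rug (5x8) £316.88: household furniture, £300.00 or more → 10.75% → £34.0646
LED flashlight £17.53: other taxable items → 9% → £1.5777
Watch battery replacement £17.80: taxable services → 6% → £1.068
Tablet £853.94: electronics → 8.5% → £72.5849
Rain jacket £64.08: clothing and footwear → 0% → £0.00
Side table £167.36: household furniture, under £300.00 → 0% → £0.00
Unrounded tax sum = £112.2604 → £112.26

£112.26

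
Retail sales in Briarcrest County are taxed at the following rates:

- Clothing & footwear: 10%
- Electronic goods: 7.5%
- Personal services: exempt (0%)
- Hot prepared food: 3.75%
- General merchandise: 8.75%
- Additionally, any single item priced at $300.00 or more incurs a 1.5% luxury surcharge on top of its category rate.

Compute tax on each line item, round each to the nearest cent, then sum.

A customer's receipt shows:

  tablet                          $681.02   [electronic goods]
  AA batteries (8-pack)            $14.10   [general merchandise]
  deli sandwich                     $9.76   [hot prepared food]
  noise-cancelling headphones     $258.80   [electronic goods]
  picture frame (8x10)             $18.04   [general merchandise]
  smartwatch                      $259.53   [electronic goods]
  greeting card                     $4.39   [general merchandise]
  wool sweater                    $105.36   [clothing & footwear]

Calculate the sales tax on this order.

$114.26

Tablet $681.02: electronic goods → 7.5% + 1.5% surcharge = 9% → $61.29
AA batteries (8-pack) $14.10: general merchandise → 8.75% → $1.23
Deli sandwich $9.76: hot prepared food → 3.75% → $0.37
Noise-cancelling headphones $258.80: electronic goods → 7.5% → $19.41
Picture frame (8x10) $18.04: general merchandise → 8.75% → $1.58
Smartwatch $259.53: electronic goods → 7.5% → $19.46
Greeting card $4.39: general merchandise → 8.75% → $0.38
Wool sweater $105.36: clothing & footwear → 10% → $10.54
Total tax = $61.29 + $1.23 + $0.37 + $19.41 + $1.58 + $19.46 + $0.38 + $10.54 = $114.26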